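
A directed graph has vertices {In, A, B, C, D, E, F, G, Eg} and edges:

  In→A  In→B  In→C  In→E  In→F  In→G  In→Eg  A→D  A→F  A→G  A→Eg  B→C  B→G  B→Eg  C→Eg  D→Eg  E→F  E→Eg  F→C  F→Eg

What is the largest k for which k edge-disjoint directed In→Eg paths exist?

6

Assign every edge capacity 1; by Menger, the answer equals the max flow.
Path In→Eg (+1); total 1.
Path In→A→Eg (+1); total 2.
Path In→B→Eg (+1); total 3.
Path In→C→Eg (+1); total 4.
Path In→E→Eg (+1); total 5.
Path In→F→Eg (+1); total 6.
No residual In→Eg path; max flow = 6.
Certifying cut of size 6: {In→A, In→B, In→C, In→E, In→Eg, In→F}.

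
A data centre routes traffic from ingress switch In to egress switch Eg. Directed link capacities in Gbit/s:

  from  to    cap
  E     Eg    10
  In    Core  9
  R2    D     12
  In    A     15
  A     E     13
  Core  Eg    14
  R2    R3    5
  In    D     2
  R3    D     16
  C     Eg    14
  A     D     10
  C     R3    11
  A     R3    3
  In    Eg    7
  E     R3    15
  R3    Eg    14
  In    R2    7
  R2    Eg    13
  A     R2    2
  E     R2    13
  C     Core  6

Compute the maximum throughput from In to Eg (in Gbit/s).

38

Augment In→Eg: bottleneck 7, flow now 7.
Augment In→R2→Eg: bottleneck 7, flow now 14.
Augment In→Core→Eg: bottleneck 9, flow now 23.
Augment In→A→E→Eg: bottleneck 10, flow now 33.
Augment In→A→R2→Eg: bottleneck 2, flow now 35.
Augment In→A→R3→Eg: bottleneck 3, flow now 38.
No augmenting path remains; maximum flow = 38.
In the residual graph, reachable from In: {In, D}.
Min-cut edges: In→A (15), In→R2 (7), In→Core (9), In→Eg (7); capacity 15 + 7 + 9 + 7 = 38.
This cut is saturated, so no flow can exceed 38.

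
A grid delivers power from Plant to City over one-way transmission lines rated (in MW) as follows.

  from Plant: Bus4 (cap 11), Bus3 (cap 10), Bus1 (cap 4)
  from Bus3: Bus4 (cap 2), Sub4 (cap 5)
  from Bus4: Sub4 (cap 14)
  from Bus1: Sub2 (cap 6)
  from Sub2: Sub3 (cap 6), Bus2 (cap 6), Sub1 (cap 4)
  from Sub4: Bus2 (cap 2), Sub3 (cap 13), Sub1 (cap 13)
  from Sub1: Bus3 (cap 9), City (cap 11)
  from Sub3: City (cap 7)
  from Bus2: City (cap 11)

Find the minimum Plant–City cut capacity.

Augment Plant→Bus3→Sub4→Sub1→City: bottleneck 5, flow now 5.
Augment Plant→Bus4→Sub4→Sub1→City: bottleneck 6, flow now 11.
Augment Plant→Bus4→Sub4→Sub3→City: bottleneck 5, flow now 16.
Augment Plant→Bus1→Sub2→Sub3→City: bottleneck 2, flow now 18.
Augment Plant→Bus1→Sub2→Bus2→City: bottleneck 2, flow now 20.
Augment Plant→Bus3→Bus4→Sub4→Bus2→City: bottleneck 2, flow now 22.
No augmenting path remains; maximum flow = 22.
By max-flow min-cut, the minimum cut capacity equals the max flow.
In the residual graph, reachable from Plant: {Plant, Bus3}.
Min-cut edges: Plant→Bus4 (11), Plant→Bus1 (4), Bus3→Bus4 (2), Bus3→Sub4 (5); capacity 11 + 4 + 2 + 5 = 22.

22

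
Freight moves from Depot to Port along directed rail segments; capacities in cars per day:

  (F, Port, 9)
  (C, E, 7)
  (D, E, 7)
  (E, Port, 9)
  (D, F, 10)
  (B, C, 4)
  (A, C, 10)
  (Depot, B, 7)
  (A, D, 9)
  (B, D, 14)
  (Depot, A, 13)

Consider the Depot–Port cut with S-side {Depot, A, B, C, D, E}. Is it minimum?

No — its capacity is 19, but the minimum cut has capacity 18.

Given cut capacity: 10 + 9 = 19.
Augment Depot→A→C→E→Port: bottleneck 7, flow now 7.
Augment Depot→A→D→E→Port: bottleneck 2, flow now 9.
Augment Depot→A→D→F→Port: bottleneck 4, flow now 13.
Augment Depot→B→D→F→Port: bottleneck 5, flow now 18.
No augmenting path remains; maximum flow = 18.
In the residual graph, reachable from Depot: {Depot, A, B, C, D, E, F}.
Min-cut edges: E→Port (9), F→Port (9); capacity 9 + 9 = 18.
Cut capacity 19 exceeds the max flow 18, so it is not minimum.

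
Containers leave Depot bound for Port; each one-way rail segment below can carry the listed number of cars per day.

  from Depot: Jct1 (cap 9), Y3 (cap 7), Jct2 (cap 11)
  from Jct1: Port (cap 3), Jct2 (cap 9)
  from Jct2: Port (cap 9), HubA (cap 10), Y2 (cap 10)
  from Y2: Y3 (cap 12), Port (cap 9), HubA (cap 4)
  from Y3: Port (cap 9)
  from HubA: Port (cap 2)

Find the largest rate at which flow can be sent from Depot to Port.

Augment Depot→Jct1→Port: bottleneck 3, flow now 3.
Augment Depot→Jct2→Port: bottleneck 9, flow now 12.
Augment Depot→Y3→Port: bottleneck 7, flow now 19.
Augment Depot→Jct2→Y2→Port: bottleneck 2, flow now 21.
Augment Depot→Jct1→Jct2→Y2→Port: bottleneck 6, flow now 27.
No augmenting path remains; maximum flow = 27.
In the residual graph, reachable from Depot: {Depot}.
Min-cut edges: Depot→Jct1 (9), Depot→Jct2 (11), Depot→Y3 (7); capacity 9 + 11 + 7 = 27.
This cut is saturated, so no flow can exceed 27.

27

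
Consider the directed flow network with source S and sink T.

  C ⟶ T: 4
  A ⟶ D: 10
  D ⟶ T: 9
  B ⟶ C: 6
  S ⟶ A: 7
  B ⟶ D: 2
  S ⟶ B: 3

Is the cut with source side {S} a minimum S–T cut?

Yes — it is a minimum cut (capacity 10).

Given cut capacity: 7 + 3 = 10.
Augment S→A→D→T: bottleneck 7, flow now 7.
Augment S→B→C→T: bottleneck 3, flow now 10.
No augmenting path remains; maximum flow = 10.
Cut capacity 10 equals the max flow, so it is a minimum cut.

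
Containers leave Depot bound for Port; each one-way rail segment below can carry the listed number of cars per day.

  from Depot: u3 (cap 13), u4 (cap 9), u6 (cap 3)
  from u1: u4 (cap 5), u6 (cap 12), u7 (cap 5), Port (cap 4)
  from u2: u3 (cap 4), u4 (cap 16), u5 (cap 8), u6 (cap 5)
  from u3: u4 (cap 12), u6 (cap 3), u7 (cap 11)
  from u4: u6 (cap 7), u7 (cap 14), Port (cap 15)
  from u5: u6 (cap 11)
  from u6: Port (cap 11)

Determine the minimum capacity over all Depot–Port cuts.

25

Augment Depot→u4→Port: bottleneck 9, flow now 9.
Augment Depot→u6→Port: bottleneck 3, flow now 12.
Augment Depot→u3→u4→Port: bottleneck 6, flow now 18.
Augment Depot→u3→u6→Port: bottleneck 3, flow now 21.
Augment Depot→u3→u4→u6→Port: bottleneck 4, flow now 25.
No augmenting path remains; maximum flow = 25.
By max-flow min-cut, the minimum cut capacity equals the max flow.
In the residual graph, reachable from Depot: {Depot}.
Min-cut edges: Depot→u3 (13), Depot→u4 (9), Depot→u6 (3); capacity 13 + 9 + 3 = 25.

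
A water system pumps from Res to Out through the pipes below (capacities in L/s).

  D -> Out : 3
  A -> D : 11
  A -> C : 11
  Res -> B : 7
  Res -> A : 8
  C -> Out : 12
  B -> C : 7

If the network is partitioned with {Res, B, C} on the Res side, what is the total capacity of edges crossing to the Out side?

Edges leaving {Res, B, C}: Res→A (8), C→Out (12).
Cut capacity = 8 + 12 = 20.

20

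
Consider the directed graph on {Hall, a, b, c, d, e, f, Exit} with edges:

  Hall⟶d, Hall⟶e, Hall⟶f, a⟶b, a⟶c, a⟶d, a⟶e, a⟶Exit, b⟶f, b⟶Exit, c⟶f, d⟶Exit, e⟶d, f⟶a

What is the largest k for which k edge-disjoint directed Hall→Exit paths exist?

2

Assign every edge capacity 1; by Menger, the answer equals the max flow.
Path Hall→d→Exit (+1); total 1.
Path Hall→f→a→Exit (+1); total 2.
No residual Hall→Exit path; max flow = 2.
Certifying cut of size 2: {Hall→f, d→Exit}.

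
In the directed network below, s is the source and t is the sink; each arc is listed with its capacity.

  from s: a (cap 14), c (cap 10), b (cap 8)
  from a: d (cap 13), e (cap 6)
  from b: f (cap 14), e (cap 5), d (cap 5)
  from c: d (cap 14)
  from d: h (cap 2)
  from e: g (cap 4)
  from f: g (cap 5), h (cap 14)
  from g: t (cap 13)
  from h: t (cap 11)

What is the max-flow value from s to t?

Augment s→a→d→h→t: bottleneck 2, flow now 2.
Augment s→a→e→g→t: bottleneck 4, flow now 6.
Augment s→b→f→g→t: bottleneck 5, flow now 11.
Augment s→b→f→h→t: bottleneck 3, flow now 14.
No augmenting path remains; maximum flow = 14.
In the residual graph, reachable from s: {s, a, c, d, e}.
Min-cut edges: s→b (8), d→h (2), e→g (4); capacity 8 + 2 + 4 = 14.
This cut is saturated, so no flow can exceed 14.

14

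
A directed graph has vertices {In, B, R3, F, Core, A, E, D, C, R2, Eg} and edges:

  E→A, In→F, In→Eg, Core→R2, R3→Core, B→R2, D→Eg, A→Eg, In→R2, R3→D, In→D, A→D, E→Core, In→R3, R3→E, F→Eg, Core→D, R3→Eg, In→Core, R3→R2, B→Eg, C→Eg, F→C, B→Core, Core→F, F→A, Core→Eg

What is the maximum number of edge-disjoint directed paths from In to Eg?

Assign every edge capacity 1; by Menger, the answer equals the max flow.
Path In→Eg (+1); total 1.
Path In→R3→Eg (+1); total 2.
Path In→F→Eg (+1); total 3.
Path In→Core→Eg (+1); total 4.
Path In→D→Eg (+1); total 5.
No residual In→Eg path; max flow = 5.
Certifying cut of size 5: {In→Core, In→D, In→Eg, In→F, In→R3}.

5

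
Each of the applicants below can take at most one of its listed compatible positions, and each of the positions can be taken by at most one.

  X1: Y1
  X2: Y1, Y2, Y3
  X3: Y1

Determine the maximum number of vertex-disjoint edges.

2

Unit-capacity flow: source→left, listed edges, right→sink; max matching = max flow.
Augmenting path X1→Y1 (+1); matched 1.
Augmenting path X2→Y2 (+1); matched 2.
No augmenting path remains; maximum matching = 2.
König certificate: {X2, Y1} is a vertex cover of size 2 (every listed pair touches it), so no matching can be larger.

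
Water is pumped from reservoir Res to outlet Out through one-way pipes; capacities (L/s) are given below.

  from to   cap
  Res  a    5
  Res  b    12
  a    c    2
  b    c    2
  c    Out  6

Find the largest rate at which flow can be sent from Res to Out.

Augment Res→a→c→Out: bottleneck 2, flow now 2.
Augment Res→b→c→Out: bottleneck 2, flow now 4.
No augmenting path remains; maximum flow = 4.
In the residual graph, reachable from Res: {Res, a, b}.
Min-cut edges: a→c (2), b→c (2); capacity 2 + 2 = 4.
This cut is saturated, so no flow can exceed 4.

4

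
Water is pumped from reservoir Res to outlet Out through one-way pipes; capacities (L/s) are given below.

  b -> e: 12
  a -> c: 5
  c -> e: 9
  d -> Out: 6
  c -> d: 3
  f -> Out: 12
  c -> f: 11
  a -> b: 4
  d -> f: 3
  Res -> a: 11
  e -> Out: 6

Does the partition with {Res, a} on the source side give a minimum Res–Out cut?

Yes — it is a minimum cut (capacity 9).

Given cut capacity: 4 + 5 = 9.
Augment Res→a→b→e→Out: bottleneck 4, flow now 4.
Augment Res→a→c→d→Out: bottleneck 3, flow now 7.
Augment Res→a→c→e→Out: bottleneck 2, flow now 9.
No augmenting path remains; maximum flow = 9.
Cut capacity 9 equals the max flow, so it is a minimum cut.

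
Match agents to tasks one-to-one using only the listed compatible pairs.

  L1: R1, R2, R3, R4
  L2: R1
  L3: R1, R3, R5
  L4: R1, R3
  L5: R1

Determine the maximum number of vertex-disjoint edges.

4

Unit-capacity flow: source→left, listed edges, right→sink; max matching = max flow.
Augmenting path L1→R1 (+1); matched 1.
Augmenting path L3→R3 (+1); matched 2.
Augmenting path L2→R1→L1→R2 (+1); matched 3.
Augmenting path L4→R3→L3→R5 (+1); matched 4.
No augmenting path remains; maximum matching = 4.
König certificate: {L1, L3, L4, R1} is a vertex cover of size 4 (every listed pair touches it), so no matching can be larger.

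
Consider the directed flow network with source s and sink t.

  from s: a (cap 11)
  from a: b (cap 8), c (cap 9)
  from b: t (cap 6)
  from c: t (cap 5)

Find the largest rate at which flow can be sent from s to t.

Augment s→a→b→t: bottleneck 6, flow now 6.
Augment s→a→c→t: bottleneck 5, flow now 11.
No augmenting path remains; maximum flow = 11.
In the residual graph, reachable from s: {s}.
Min-cut edges: s→a (11); capacity 11 = 11.
This cut is saturated, so no flow can exceed 11.

11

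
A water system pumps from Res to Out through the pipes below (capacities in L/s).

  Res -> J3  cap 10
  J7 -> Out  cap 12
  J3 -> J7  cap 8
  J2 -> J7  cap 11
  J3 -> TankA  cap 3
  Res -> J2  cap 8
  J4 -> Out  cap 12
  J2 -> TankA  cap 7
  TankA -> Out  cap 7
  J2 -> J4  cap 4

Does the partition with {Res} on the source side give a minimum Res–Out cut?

Yes — it is a minimum cut (capacity 18).

Given cut capacity: 10 + 8 = 18.
Augment Res→J3→TankA→Out: bottleneck 3, flow now 3.
Augment Res→J3→J7→Out: bottleneck 7, flow now 10.
Augment Res→J2→J4→Out: bottleneck 4, flow now 14.
Augment Res→J2→TankA→Out: bottleneck 4, flow now 18.
No augmenting path remains; maximum flow = 18.
Cut capacity 18 equals the max flow, so it is a minimum cut.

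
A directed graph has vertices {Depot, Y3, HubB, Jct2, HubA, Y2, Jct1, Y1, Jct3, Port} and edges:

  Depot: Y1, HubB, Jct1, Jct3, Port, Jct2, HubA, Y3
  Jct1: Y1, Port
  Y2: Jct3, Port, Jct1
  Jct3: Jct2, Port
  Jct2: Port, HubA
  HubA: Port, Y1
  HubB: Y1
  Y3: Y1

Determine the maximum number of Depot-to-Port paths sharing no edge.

5

Assign every edge capacity 1; by Menger, the answer equals the max flow.
Path Depot→Port (+1); total 1.
Path Depot→Jct2→Port (+1); total 2.
Path Depot→HubA→Port (+1); total 3.
Path Depot→Jct1→Port (+1); total 4.
Path Depot→Jct3→Port (+1); total 5.
No residual Depot→Port path; max flow = 5.
Certifying cut of size 5: {Depot→HubA, Depot→Jct1, Depot→Jct2, Depot→Jct3, Depot→Port}.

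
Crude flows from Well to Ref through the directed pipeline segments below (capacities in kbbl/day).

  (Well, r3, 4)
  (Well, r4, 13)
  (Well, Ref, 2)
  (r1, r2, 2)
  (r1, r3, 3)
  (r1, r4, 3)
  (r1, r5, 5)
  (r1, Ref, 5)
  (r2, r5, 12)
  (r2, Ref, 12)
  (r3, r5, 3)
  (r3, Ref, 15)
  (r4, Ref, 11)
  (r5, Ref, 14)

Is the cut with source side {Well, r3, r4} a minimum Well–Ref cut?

No — its capacity is 31, but the minimum cut has capacity 17.

Given cut capacity: 2 + 3 + 15 + 11 = 31.
Augment Well→Ref: bottleneck 2, flow now 2.
Augment Well→r3→Ref: bottleneck 4, flow now 6.
Augment Well→r4→Ref: bottleneck 11, flow now 17.
No augmenting path remains; maximum flow = 17.
In the residual graph, reachable from Well: {Well, r4}.
Min-cut edges: Well→r3 (4), Well→Ref (2), r4→Ref (11); capacity 4 + 2 + 11 = 17.
Cut capacity 31 exceeds the max flow 17, so it is not minimum.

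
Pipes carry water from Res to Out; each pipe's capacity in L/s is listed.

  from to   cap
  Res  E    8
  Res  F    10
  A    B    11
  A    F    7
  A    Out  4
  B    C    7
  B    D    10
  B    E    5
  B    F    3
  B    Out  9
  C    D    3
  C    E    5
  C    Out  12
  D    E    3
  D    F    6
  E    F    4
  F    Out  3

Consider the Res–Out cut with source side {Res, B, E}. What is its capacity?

Edges leaving {Res, B, E}: Res→F (10), B→C (7), B→D (10), B→F (3), B→Out (9), E→F (4).
Cut capacity = 10 + 7 + 10 + 3 + 9 + 4 = 43.

43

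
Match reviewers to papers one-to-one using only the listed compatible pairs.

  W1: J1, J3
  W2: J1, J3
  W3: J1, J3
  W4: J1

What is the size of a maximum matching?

Unit-capacity flow: source→left, listed edges, right→sink; max matching = max flow.
Augmenting path W1→J1 (+1); matched 1.
Augmenting path W2→J3 (+1); matched 2.
No augmenting path remains; maximum matching = 2.
König certificate: {J1, J3} is a vertex cover of size 2 (every listed pair touches it), so no matching can be larger.

2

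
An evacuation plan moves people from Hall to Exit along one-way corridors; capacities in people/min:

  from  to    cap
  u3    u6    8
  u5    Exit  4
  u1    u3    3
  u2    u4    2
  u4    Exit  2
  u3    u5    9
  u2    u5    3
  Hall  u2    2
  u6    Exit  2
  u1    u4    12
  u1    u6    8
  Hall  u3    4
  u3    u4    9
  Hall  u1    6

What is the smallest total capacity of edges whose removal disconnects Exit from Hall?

Augment Hall→u1→u4→Exit: bottleneck 2, flow now 2.
Augment Hall→u1→u6→Exit: bottleneck 2, flow now 4.
Augment Hall→u2→u5→Exit: bottleneck 2, flow now 6.
Augment Hall→u3→u5→Exit: bottleneck 2, flow now 8.
No augmenting path remains; maximum flow = 8.
By max-flow min-cut, the minimum cut capacity equals the max flow.
In the residual graph, reachable from Hall: {Hall, u1, u2, u3, u4, u5, u6}.
Min-cut edges: u4→Exit (2), u5→Exit (4), u6→Exit (2); capacity 2 + 4 + 2 = 8.

8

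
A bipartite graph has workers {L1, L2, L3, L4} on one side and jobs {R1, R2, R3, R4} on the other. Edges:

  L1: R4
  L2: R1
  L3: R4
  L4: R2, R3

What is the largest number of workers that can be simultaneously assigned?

3

Unit-capacity flow: source→left, listed edges, right→sink; max matching = max flow.
Augmenting path L1→R4 (+1); matched 1.
Augmenting path L2→R1 (+1); matched 2.
Augmenting path L4→R2 (+1); matched 3.
No augmenting path remains; maximum matching = 3.
König certificate: {L2, L4, R4} is a vertex cover of size 3 (every listed pair touches it), so no matching can be larger.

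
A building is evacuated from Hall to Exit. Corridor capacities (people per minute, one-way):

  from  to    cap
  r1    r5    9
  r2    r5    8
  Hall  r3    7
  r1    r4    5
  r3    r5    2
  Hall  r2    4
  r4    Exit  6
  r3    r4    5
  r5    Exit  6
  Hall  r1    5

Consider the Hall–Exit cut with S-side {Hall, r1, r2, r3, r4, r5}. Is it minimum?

Given cut capacity: 6 + 6 = 12.
Augment Hall→r1→r4→Exit: bottleneck 5, flow now 5.
Augment Hall→r2→r5→Exit: bottleneck 4, flow now 9.
Augment Hall→r3→r4→Exit: bottleneck 1, flow now 10.
Augment Hall→r3→r5→Exit: bottleneck 2, flow now 12.
No augmenting path remains; maximum flow = 12.
Cut capacity 12 equals the max flow, so it is a minimum cut.

Yes — it is a minimum cut (capacity 12).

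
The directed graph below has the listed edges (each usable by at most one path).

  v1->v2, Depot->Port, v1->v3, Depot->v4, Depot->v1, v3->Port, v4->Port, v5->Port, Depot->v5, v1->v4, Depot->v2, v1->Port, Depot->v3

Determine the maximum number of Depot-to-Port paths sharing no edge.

5

Assign every edge capacity 1; by Menger, the answer equals the max flow.
Path Depot→Port (+1); total 1.
Path Depot→v1→Port (+1); total 2.
Path Depot→v3→Port (+1); total 3.
Path Depot→v4→Port (+1); total 4.
Path Depot→v5→Port (+1); total 5.
No residual Depot→Port path; max flow = 5.
Certifying cut of size 5: {Depot→Port, Depot→v1, Depot→v3, Depot→v4, Depot→v5}.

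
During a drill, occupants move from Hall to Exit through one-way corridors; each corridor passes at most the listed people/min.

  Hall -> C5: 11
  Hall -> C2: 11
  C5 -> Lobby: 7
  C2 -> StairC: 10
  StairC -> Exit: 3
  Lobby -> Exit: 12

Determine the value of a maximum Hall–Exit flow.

Augment Hall→C5→Lobby→Exit: bottleneck 7, flow now 7.
Augment Hall→C2→StairC→Exit: bottleneck 3, flow now 10.
No augmenting path remains; maximum flow = 10.
In the residual graph, reachable from Hall: {Hall, C5, C2, StairC}.
Min-cut edges: C5→Lobby (7), StairC→Exit (3); capacity 7 + 3 = 10.
This cut is saturated, so no flow can exceed 10.

10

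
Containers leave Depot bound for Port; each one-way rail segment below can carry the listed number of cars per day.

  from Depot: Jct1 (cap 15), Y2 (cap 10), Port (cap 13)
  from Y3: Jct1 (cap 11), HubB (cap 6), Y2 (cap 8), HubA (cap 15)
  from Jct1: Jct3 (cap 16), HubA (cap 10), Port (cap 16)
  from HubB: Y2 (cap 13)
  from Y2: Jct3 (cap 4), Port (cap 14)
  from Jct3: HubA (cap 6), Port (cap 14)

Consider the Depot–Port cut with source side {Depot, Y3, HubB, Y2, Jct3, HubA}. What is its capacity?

Edges leaving {Depot, Y3, HubB, Y2, Jct3, HubA}: Depot→Jct1 (15), Depot→Port (13), Y3→Jct1 (11), Y2→Port (14), Jct3→Port (14).
Cut capacity = 15 + 13 + 11 + 14 + 14 = 67.

67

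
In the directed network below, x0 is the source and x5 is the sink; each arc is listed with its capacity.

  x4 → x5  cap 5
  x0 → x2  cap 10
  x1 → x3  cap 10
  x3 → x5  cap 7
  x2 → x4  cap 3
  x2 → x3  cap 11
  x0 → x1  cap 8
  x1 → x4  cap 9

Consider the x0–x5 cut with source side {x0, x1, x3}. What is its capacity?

Edges leaving {x0, x1, x3}: x0→x2 (10), x1→x4 (9), x3→x5 (7).
Cut capacity = 10 + 9 + 7 = 26.

26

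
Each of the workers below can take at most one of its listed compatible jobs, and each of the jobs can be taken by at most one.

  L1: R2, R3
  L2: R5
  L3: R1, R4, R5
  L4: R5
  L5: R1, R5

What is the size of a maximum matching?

Unit-capacity flow: source→left, listed edges, right→sink; max matching = max flow.
Augmenting path L1→R2 (+1); matched 1.
Augmenting path L2→R5 (+1); matched 2.
Augmenting path L3→R1 (+1); matched 3.
Augmenting path L5→R1→L3→R4 (+1); matched 4.
No augmenting path remains; maximum matching = 4.
König certificate: {L1, L3, L5, R5} is a vertex cover of size 4 (every listed pair touches it), so no matching can be larger.

4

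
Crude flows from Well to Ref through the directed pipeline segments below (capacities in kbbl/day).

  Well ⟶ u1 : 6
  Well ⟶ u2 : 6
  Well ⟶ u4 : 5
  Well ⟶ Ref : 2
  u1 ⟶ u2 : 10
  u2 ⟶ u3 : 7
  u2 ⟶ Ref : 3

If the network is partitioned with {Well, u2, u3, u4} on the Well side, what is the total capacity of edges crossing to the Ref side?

11

Edges leaving {Well, u2, u3, u4}: Well→u1 (6), Well→Ref (2), u2→Ref (3).
Cut capacity = 6 + 2 + 3 = 11.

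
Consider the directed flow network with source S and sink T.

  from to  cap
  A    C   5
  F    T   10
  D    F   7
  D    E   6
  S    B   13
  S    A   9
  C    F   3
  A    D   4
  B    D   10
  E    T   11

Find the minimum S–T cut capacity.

Augment S→A→C→F→T: bottleneck 3, flow now 3.
Augment S→A→D→E→T: bottleneck 4, flow now 7.
Augment S→B→D→E→T: bottleneck 2, flow now 9.
Augment S→B→D→F→T: bottleneck 7, flow now 16.
No augmenting path remains; maximum flow = 16.
By max-flow min-cut, the minimum cut capacity equals the max flow.
In the residual graph, reachable from S: {S, A, B, C, D}.
Min-cut edges: C→F (3), D→E (6), D→F (7); capacity 3 + 6 + 7 = 16.

16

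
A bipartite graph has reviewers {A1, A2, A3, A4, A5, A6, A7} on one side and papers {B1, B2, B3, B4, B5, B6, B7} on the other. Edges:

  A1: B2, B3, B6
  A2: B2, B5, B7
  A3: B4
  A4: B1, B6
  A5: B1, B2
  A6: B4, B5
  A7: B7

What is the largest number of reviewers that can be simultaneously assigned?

Unit-capacity flow: source→left, listed edges, right→sink; max matching = max flow.
Augmenting path A1→B2 (+1); matched 1.
Augmenting path A2→B5 (+1); matched 2.
Augmenting path A3→B4 (+1); matched 3.
Augmenting path A4→B1 (+1); matched 4.
Augmenting path A7→B7 (+1); matched 5.
Augmenting path A5→B1→A4→B6 (+1); matched 6.
Augmenting path A6→B5→A2→B2→A1→B3 (+1); matched 7.
No augmenting path remains; maximum matching = 7.
König certificate: {A1, A2, A3, A4, A5, A6, A7} is a vertex cover of size 7 (every listed pair touches it), so no matching can be larger.

7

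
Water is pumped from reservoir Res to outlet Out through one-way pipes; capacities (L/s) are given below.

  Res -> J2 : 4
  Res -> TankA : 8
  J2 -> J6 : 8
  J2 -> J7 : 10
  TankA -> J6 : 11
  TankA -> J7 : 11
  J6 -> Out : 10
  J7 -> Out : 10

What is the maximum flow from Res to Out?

Augment Res→J2→J6→Out: bottleneck 4, flow now 4.
Augment Res→TankA→J6→Out: bottleneck 6, flow now 10.
Augment Res→TankA→J7→Out: bottleneck 2, flow now 12.
No augmenting path remains; maximum flow = 12.
In the residual graph, reachable from Res: {Res}.
Min-cut edges: Res→J2 (4), Res→TankA (8); capacity 4 + 8 = 12.
This cut is saturated, so no flow can exceed 12.

12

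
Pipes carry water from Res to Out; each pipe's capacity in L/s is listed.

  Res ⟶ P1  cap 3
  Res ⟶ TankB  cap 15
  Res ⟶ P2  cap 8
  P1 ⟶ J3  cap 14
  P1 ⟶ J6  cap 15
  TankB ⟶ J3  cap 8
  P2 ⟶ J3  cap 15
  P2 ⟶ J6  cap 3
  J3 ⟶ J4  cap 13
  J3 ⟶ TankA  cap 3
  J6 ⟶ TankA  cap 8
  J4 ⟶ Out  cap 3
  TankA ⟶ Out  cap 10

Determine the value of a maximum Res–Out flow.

12

Augment Res→P1→J3→J4→Out: bottleneck 3, flow now 3.
Augment Res→TankB→J3→TankA→Out: bottleneck 3, flow now 6.
Augment Res→P2→J6→TankA→Out: bottleneck 3, flow now 9.
Augment Res→TankB→J3→P1→J6→TankA→Out: bottleneck 3, flow now 12. (uses reverse residual edge)
No augmenting path remains; maximum flow = 12.
In the residual graph, reachable from Res: {Res, TankB, P2, J3, J4}.
Min-cut edges: Res→P1 (3), P2→J6 (3), J3→TankA (3), J4→Out (3); capacity 3 + 3 + 3 + 3 = 12.
This cut is saturated, so no flow can exceed 12.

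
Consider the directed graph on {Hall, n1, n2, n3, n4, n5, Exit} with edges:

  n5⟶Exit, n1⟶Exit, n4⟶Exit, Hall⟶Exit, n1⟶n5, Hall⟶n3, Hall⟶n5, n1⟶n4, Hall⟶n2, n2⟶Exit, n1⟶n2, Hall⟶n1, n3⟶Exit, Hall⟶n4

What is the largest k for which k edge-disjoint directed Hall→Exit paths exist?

Assign every edge capacity 1; by Menger, the answer equals the max flow.
Path Hall→Exit (+1); total 1.
Path Hall→n1→Exit (+1); total 2.
Path Hall→n2→Exit (+1); total 3.
Path Hall→n3→Exit (+1); total 4.
Path Hall→n4→Exit (+1); total 5.
Path Hall→n5→Exit (+1); total 6.
No residual Hall→Exit path; max flow = 6.
Certifying cut of size 6: {Hall→Exit, Hall→n1, Hall→n2, Hall→n3, Hall→n4, Hall→n5}.

6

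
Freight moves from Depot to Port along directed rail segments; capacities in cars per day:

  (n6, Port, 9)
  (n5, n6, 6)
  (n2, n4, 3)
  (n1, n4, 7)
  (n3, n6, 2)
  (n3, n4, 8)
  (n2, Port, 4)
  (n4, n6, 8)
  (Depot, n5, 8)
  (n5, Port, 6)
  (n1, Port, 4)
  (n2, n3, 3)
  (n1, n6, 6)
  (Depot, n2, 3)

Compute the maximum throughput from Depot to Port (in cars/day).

11

Augment Depot→n2→Port: bottleneck 3, flow now 3.
Augment Depot→n5→Port: bottleneck 6, flow now 9.
Augment Depot→n5→n6→Port: bottleneck 2, flow now 11.
No augmenting path remains; maximum flow = 11.
In the residual graph, reachable from Depot: {Depot}.
Min-cut edges: Depot→n2 (3), Depot→n5 (8); capacity 3 + 8 = 11.
This cut is saturated, so no flow can exceed 11.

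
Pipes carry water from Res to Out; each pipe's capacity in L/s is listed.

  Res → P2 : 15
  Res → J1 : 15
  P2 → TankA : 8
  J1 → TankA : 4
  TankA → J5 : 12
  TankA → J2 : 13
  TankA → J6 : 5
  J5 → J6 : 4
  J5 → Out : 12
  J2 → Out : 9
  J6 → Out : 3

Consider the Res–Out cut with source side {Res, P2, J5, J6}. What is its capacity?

Edges leaving {Res, P2, J5, J6}: Res→J1 (15), P2→TankA (8), J5→Out (12), J6→Out (3).
Cut capacity = 15 + 8 + 12 + 3 = 38.

38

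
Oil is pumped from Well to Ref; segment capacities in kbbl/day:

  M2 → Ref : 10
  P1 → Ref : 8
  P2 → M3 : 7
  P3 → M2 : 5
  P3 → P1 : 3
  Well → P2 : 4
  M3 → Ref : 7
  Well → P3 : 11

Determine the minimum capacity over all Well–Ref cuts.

Augment Well→P2→M3→Ref: bottleneck 4, flow now 4.
Augment Well→P3→M2→Ref: bottleneck 5, flow now 9.
Augment Well→P3→P1→Ref: bottleneck 3, flow now 12.
No augmenting path remains; maximum flow = 12.
By max-flow min-cut, the minimum cut capacity equals the max flow.
In the residual graph, reachable from Well: {Well, P3}.
Min-cut edges: Well→P2 (4), P3→M2 (5), P3→P1 (3); capacity 4 + 5 + 3 = 12.

12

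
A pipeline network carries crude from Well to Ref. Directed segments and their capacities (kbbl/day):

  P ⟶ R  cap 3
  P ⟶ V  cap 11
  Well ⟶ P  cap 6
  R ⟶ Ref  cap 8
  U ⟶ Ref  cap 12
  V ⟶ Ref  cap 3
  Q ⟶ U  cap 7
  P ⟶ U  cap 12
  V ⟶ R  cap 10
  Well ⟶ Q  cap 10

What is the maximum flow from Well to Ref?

Augment Well→P→R→Ref: bottleneck 3, flow now 3.
Augment Well→P→U→Ref: bottleneck 3, flow now 6.
Augment Well→Q→U→Ref: bottleneck 7, flow now 13.
No augmenting path remains; maximum flow = 13.
In the residual graph, reachable from Well: {Well, Q}.
Min-cut edges: Well→P (6), Q→U (7); capacity 6 + 7 = 13.
This cut is saturated, so no flow can exceed 13.

13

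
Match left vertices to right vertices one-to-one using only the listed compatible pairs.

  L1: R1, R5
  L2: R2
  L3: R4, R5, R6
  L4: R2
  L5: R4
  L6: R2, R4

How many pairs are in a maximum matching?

4

Unit-capacity flow: source→left, listed edges, right→sink; max matching = max flow.
Augmenting path L1→R1 (+1); matched 1.
Augmenting path L2→R2 (+1); matched 2.
Augmenting path L3→R4 (+1); matched 3.
Augmenting path L5→R4→L3→R5 (+1); matched 4.
No augmenting path remains; maximum matching = 4.
König certificate: {L1, L3, R2, R4} is a vertex cover of size 4 (every listed pair touches it), so no matching can be larger.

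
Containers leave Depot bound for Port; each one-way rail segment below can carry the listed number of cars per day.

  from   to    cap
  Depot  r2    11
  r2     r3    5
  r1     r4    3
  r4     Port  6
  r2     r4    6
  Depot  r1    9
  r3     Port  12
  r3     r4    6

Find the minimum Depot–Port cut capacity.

11

Augment Depot→r1→r4→Port: bottleneck 3, flow now 3.
Augment Depot→r2→r3→Port: bottleneck 5, flow now 8.
Augment Depot→r2→r4→Port: bottleneck 3, flow now 11.
No augmenting path remains; maximum flow = 11.
By max-flow min-cut, the minimum cut capacity equals the max flow.
In the residual graph, reachable from Depot: {Depot, r1, r2, r4}.
Min-cut edges: r2→r3 (5), r4→Port (6); capacity 5 + 6 = 11.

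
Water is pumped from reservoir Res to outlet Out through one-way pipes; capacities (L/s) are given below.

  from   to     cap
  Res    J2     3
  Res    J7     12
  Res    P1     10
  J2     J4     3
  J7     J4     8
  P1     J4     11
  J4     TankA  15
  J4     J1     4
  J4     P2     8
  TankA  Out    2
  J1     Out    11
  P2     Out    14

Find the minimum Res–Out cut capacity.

Augment Res→J2→J4→TankA→Out: bottleneck 2, flow now 2.
Augment Res→J2→J4→J1→Out: bottleneck 1, flow now 3.
Augment Res→J7→J4→J1→Out: bottleneck 3, flow now 6.
Augment Res→J7→J4→P2→Out: bottleneck 5, flow now 11.
Augment Res→P1→J4→P2→Out: bottleneck 3, flow now 14.
No augmenting path remains; maximum flow = 14.
By max-flow min-cut, the minimum cut capacity equals the max flow.
In the residual graph, reachable from Res: {Res, J2, J7, P1, J4, TankA}.
Min-cut edges: J4→J1 (4), J4→P2 (8), TankA→Out (2); capacity 4 + 8 + 2 = 14.

14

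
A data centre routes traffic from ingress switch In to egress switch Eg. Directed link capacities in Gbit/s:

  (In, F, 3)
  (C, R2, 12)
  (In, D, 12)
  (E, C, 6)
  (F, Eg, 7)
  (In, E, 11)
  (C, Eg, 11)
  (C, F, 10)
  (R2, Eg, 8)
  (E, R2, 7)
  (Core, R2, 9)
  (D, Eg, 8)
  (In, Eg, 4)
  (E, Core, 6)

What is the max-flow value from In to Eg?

Augment In→Eg: bottleneck 4, flow now 4.
Augment In→F→Eg: bottleneck 3, flow now 7.
Augment In→D→Eg: bottleneck 8, flow now 15.
Augment In→E→C→Eg: bottleneck 6, flow now 21.
Augment In→E→R2→Eg: bottleneck 5, flow now 26.
No augmenting path remains; maximum flow = 26.
In the residual graph, reachable from In: {In, D}.
Min-cut edges: In→E (11), In→F (3), In→Eg (4), D→Eg (8); capacity 11 + 3 + 4 + 8 = 26.
This cut is saturated, so no flow can exceed 26.

26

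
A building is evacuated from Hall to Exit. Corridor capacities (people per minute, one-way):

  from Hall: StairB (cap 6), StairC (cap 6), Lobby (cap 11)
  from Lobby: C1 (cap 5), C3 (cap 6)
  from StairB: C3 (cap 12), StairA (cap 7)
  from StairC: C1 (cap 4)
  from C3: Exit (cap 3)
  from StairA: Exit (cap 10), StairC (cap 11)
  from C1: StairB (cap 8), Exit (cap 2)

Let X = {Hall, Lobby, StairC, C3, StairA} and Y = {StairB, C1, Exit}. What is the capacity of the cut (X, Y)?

Edges leaving {Hall, Lobby, StairC, C3, StairA}: Hall→StairB (6), Lobby→C1 (5), StairC→C1 (4), C3→Exit (3), StairA→Exit (10).
Cut capacity = 6 + 5 + 4 + 3 + 10 = 28.

28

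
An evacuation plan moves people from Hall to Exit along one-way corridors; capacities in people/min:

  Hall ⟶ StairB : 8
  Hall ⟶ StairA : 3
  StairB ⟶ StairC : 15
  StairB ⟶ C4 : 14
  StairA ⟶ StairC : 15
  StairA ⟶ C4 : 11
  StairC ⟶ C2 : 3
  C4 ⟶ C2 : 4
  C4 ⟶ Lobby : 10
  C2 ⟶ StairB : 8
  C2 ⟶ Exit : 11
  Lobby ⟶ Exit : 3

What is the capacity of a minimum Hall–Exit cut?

10

Augment Hall→StairB→StairC→C2→Exit: bottleneck 3, flow now 3.
Augment Hall→StairB→C4→C2→Exit: bottleneck 4, flow now 7.
Augment Hall→StairB→C4→Lobby→Exit: bottleneck 1, flow now 8.
Augment Hall→StairA→C4→Lobby→Exit: bottleneck 2, flow now 10.
No augmenting path remains; maximum flow = 10.
By max-flow min-cut, the minimum cut capacity equals the max flow.
In the residual graph, reachable from Hall: {Hall, StairB, StairA, StairC, C4, Lobby}.
Min-cut edges: StairC→C2 (3), C4→C2 (4), Lobby→Exit (3); capacity 3 + 4 + 3 = 10.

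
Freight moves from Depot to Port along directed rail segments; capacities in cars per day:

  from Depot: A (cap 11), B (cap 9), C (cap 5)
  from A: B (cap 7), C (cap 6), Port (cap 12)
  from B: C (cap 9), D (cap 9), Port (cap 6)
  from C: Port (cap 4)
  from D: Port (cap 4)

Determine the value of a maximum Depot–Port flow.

Augment Depot→A→Port: bottleneck 11, flow now 11.
Augment Depot→B→Port: bottleneck 6, flow now 17.
Augment Depot→C→Port: bottleneck 4, flow now 21.
Augment Depot→B→D→Port: bottleneck 3, flow now 24.
No augmenting path remains; maximum flow = 24.
In the residual graph, reachable from Depot: {Depot, C}.
Min-cut edges: Depot→A (11), Depot→B (9), C→Port (4); capacity 11 + 9 + 4 = 24.
This cut is saturated, so no flow can exceed 24.

24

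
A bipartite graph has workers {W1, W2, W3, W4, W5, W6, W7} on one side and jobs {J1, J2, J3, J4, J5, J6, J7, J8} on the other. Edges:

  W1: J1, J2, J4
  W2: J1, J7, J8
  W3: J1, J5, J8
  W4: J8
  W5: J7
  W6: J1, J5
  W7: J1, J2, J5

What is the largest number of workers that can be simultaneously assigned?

Unit-capacity flow: source→left, listed edges, right→sink; max matching = max flow.
Augmenting path W1→J1 (+1); matched 1.
Augmenting path W2→J7 (+1); matched 2.
Augmenting path W3→J5 (+1); matched 3.
Augmenting path W4→J8 (+1); matched 4.
Augmenting path W7→J2 (+1); matched 5.
Augmenting path W6→J1→W1→J4 (+1); matched 6.
No augmenting path remains; maximum matching = 6.
König certificate: {W1, W7, J1, J5, J7, J8} is a vertex cover of size 6 (every listed pair touches it), so no matching can be larger.

6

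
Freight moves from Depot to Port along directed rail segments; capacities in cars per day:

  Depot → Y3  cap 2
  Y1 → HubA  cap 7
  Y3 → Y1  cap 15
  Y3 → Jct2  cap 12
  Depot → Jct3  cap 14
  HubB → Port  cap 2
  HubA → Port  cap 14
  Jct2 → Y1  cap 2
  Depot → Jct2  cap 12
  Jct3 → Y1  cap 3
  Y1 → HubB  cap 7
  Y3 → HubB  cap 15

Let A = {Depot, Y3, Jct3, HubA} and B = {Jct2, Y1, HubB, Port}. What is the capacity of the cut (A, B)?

Edges leaving {Depot, Y3, Jct3, HubA}: Depot→Jct2 (12), Y3→Jct2 (12), Y3→Y1 (15), Y3→HubB (15), Jct3→Y1 (3), HubA→Port (14).
Cut capacity = 12 + 12 + 15 + 15 + 3 + 14 = 71.

71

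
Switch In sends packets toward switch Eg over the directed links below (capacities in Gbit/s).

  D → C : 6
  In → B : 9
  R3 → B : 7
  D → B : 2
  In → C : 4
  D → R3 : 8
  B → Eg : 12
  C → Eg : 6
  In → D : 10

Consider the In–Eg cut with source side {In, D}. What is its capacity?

29

Edges leaving {In, D}: In→C (4), In→B (9), D→C (6), D→R3 (8), D→B (2).
Cut capacity = 4 + 9 + 6 + 8 + 2 = 29.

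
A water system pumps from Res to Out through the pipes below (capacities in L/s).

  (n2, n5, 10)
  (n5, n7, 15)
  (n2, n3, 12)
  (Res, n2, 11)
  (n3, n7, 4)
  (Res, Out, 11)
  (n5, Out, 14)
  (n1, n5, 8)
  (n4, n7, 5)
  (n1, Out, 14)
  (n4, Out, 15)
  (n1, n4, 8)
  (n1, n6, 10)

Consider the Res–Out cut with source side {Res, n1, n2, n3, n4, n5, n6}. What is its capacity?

78

Edges leaving {Res, n1, n2, n3, n4, n5, n6}: Res→Out (11), n1→Out (14), n3→n7 (4), n4→n7 (5), n4→Out (15), n5→n7 (15), n5→Out (14).
Cut capacity = 11 + 14 + 4 + 5 + 15 + 15 + 14 = 78.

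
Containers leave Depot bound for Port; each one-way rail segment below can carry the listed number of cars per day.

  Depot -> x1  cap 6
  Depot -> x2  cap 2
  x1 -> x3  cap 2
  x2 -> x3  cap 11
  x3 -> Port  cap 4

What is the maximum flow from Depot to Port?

Augment Depot→x1→x3→Port: bottleneck 2, flow now 2.
Augment Depot→x2→x3→Port: bottleneck 2, flow now 4.
No augmenting path remains; maximum flow = 4.
In the residual graph, reachable from Depot: {Depot, x1}.
Min-cut edges: Depot→x2 (2), x1→x3 (2); capacity 2 + 2 = 4.
This cut is saturated, so no flow can exceed 4.

4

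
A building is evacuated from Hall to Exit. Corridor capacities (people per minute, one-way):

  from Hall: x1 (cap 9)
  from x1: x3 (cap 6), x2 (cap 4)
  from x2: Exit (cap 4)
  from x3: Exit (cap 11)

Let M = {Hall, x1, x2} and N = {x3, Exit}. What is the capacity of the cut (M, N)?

Edges leaving {Hall, x1, x2}: x1→x3 (6), x2→Exit (4).
Cut capacity = 6 + 4 = 10.

10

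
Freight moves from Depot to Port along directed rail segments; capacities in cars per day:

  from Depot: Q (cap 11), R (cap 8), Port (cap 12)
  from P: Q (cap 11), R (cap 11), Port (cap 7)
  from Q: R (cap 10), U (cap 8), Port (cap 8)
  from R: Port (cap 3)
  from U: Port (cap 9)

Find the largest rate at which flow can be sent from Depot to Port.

Augment Depot→Port: bottleneck 12, flow now 12.
Augment Depot→Q→Port: bottleneck 8, flow now 20.
Augment Depot→R→Port: bottleneck 3, flow now 23.
Augment Depot→Q→U→Port: bottleneck 3, flow now 26.
No augmenting path remains; maximum flow = 26.
In the residual graph, reachable from Depot: {Depot, R}.
Min-cut edges: Depot→Q (11), Depot→Port (12), R→Port (3); capacity 11 + 12 + 3 = 26.
This cut is saturated, so no flow can exceed 26.

26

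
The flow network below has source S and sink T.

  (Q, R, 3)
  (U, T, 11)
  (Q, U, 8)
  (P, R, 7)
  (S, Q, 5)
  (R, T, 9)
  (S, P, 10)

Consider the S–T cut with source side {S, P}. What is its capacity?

12

Edges leaving {S, P}: S→Q (5), P→R (7).
Cut capacity = 5 + 7 = 12.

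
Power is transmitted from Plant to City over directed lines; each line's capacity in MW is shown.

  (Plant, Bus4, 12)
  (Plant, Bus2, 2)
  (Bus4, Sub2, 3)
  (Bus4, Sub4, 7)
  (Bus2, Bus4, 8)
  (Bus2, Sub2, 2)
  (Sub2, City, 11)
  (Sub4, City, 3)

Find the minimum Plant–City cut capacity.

Augment Plant→Bus4→Sub2→City: bottleneck 3, flow now 3.
Augment Plant→Bus4→Sub4→City: bottleneck 3, flow now 6.
Augment Plant→Bus2→Sub2→City: bottleneck 2, flow now 8.
No augmenting path remains; maximum flow = 8.
By max-flow min-cut, the minimum cut capacity equals the max flow.
In the residual graph, reachable from Plant: {Plant, Bus4, Sub4}.
Min-cut edges: Plant→Bus2 (2), Bus4→Sub2 (3), Sub4→City (3); capacity 2 + 3 + 3 = 8.

8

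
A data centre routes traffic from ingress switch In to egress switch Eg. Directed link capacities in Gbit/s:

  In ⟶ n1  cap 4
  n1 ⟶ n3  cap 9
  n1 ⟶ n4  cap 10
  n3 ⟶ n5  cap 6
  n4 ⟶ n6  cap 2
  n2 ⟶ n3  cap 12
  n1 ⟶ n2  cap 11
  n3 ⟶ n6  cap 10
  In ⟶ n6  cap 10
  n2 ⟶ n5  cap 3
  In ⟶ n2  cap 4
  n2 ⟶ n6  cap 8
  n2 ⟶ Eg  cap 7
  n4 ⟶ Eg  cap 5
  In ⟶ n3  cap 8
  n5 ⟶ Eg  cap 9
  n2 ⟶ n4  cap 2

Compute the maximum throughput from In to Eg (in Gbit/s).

Augment In→n2→Eg: bottleneck 4, flow now 4.
Augment In→n1→n2→Eg: bottleneck 3, flow now 7.
Augment In→n1→n4→Eg: bottleneck 1, flow now 8.
Augment In→n3→n5→Eg: bottleneck 6, flow now 14.
No augmenting path remains; maximum flow = 14.
In the residual graph, reachable from In: {In, n3, n6}.
Min-cut edges: In→n1 (4), In→n2 (4), n3→n5 (6); capacity 4 + 4 + 6 = 14.
This cut is saturated, so no flow can exceed 14.

14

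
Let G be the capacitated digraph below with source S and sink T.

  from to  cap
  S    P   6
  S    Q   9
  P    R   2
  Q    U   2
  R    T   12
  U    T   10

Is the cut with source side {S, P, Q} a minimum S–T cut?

Given cut capacity: 2 + 2 = 4.
Augment S→P→R→T: bottleneck 2, flow now 2.
Augment S→Q→U→T: bottleneck 2, flow now 4.
No augmenting path remains; maximum flow = 4.
Cut capacity 4 equals the max flow, so it is a minimum cut.

Yes — it is a minimum cut (capacity 4).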